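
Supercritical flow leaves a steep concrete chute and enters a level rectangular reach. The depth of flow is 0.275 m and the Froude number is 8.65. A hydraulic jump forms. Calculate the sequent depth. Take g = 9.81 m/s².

Fr₁ = 8.65 (given).
Conjugate-depth relation: y₂/y₁ = ½[√(1 + 8Fr₁²) − 1] = ½[√599.6 − 1] = 11.7.
y₂ = 11.7 × 0.275 = 3.23 m.

y₂ = 3.23 m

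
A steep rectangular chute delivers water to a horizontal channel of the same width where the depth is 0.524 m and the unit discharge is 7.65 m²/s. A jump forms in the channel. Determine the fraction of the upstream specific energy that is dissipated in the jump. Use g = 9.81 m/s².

V₁ = q/y₁ = 7.65/0.524 = 14.6 m/s. Fr₁ = V₁/√(g·y₁) = 14.6/√(9.81×0.524) = 6.44.
Bélanger equation: y₂/y₁ = ½[√(1 + 8Fr₁²) − 1] = ½[√332.7 − 1] = 8.62.
y₂ = 8.62 × 0.524 = 4.52 m.
E₁ = y₁ + V₁²/2g = 11.4 m. ΔE = (y₂ − y₁)³/(4y₁y₂) = 6.72 m. ΔE/E₁ = 6.72/11.4 = 0.590.

ΔE/E₁ = 0.590 (59.0%)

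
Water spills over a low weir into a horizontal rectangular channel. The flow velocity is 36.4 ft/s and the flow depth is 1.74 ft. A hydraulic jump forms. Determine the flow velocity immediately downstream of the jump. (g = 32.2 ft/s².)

Fr₁ = V₁/√(g·y₁) = 36.4/√(32.2×1.74) = 4.86.
Sequent-depth ratio: y₂/y₁ = ½[√(1 + 8Fr₁²) − 1] = ½[√190.2 − 1] = 6.40.
y₂ = 6.40 × 1.74 = 11.1 ft.
q = V₁·y₁ = 36.4 × 1.74 = 63.3 ft²/s.
V₂ = q/y₂ = 63.3/11.1 = 5.69 ft/s.

V₂ = 5.69 ft/s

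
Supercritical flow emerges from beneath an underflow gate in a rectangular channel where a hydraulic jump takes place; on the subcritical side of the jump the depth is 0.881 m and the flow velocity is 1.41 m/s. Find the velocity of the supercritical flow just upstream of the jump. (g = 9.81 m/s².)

Fr₂ = V₂/√(g·y₂) = 1.41/√(9.81×0.881) = 0.480.
Applying the sequent-depth relation in reverse, y₁/y₂ = ½[√(1 + 8Fr₂²) − 1] = ½[√2.840 − 1] = 0.343.
y₁ = 0.343 × 0.881 = 0.302 m.
V₁ = q/y₁ = 1.24/0.302 = 4.11 m/s.

V₁ = 4.11 m/s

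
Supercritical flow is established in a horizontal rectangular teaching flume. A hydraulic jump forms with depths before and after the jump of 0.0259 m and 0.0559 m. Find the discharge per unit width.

For a rectangular channel the momentum equation gives q² = ½·g·y₁·y₂·(y₁ + y₂) = ½×9.81×0.0259×0.0559×0.0818 = 0.000581.
q = √0.000581 = 0.0241 m²/s.

q = 0.0241 m²/s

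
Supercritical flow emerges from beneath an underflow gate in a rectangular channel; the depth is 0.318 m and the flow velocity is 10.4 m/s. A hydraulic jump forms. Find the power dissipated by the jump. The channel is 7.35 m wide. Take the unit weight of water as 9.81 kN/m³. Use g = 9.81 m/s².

Fr₁ = V₁/√(g·y₁) = 10.4/√(9.81×0.318) = 5.89.
Conjugate-depth relation: y₂/y₁ = ½[√(1 + 8Fr₁²) − 1] = ½[√278.4 − 1] = 7.84.
y₂ = 7.84 × 0.318 = 2.49 m.
q = V₁·y₁ = 10.4 × 0.318 = 3.31 m²/s. V₂ = q/y₂ = 3.31/2.49 = 1.33 m/s. E₁ = y₁ + V₁²/2g = 5.83 m; E₂ = y₂ + V₂²/2g = 2.58 m. ΔE = E₁ − E₂ = 3.25 m.
Q = q·b = 3.31 × 7.35 = 24.3 m³/s. P = γ·Q·ΔE = 9.81 × 24.3 × 3.25 = 774 kW.

P = 774 kW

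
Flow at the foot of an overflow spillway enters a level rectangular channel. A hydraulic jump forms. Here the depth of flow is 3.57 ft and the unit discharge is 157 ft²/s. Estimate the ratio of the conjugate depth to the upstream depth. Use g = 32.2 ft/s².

V₁ = q/y₁ = 157/3.57 = 44.0 ft/s. Fr₁ = V₁/√(g·y₁) = 44.0/√(32.2×3.57) = 4.10.
Conjugate-depth relation: y₂/y₁ = ½[√(1 + 8Fr₁²) − 1] = ½[√135.6 − 1] = 5.32.

y₂/y₁ = 5.32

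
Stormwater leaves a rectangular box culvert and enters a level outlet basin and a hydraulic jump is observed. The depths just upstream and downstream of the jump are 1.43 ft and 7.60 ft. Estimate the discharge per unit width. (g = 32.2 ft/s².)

q = 39.7 ft²/s

For a rectangular channel the momentum equation gives q² = ½·g·y₁·y₂·(y₁ + y₂) = ½×32.2×1.43×7.60×9.03 = 1580.
q = √1580 = 39.7 ft²/s.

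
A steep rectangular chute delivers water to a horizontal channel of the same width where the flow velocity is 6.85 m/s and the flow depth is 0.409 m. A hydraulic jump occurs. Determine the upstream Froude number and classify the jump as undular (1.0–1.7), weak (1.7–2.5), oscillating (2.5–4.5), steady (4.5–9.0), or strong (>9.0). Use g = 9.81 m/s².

Fr₁ = V₁/√(g·y₁) = 6.85/√(9.81×0.409) = 3.42.
Fr₁ = 3.42 lies in the oscillating range.

Fr₁ = 3.42; oscillating jump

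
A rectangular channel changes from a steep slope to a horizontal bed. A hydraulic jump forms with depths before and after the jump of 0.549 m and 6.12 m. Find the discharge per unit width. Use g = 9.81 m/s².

q = 10.5 m²/s

For a rectangular channel the momentum equation gives q² = ½·g·y₁·y₂·(y₁ + y₂) = ½×9.81×0.549×6.12×6.67 = 110.
q = √110 = 10.5 m²/s.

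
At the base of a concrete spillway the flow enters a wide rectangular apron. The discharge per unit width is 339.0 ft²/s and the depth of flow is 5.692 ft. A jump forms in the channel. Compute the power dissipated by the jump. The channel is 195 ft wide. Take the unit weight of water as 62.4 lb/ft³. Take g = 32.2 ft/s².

V₁ = q/y₁ = 339.0/5.692 = 59.56 ft/s. Fr₁ = V₁/√(g·y₁) = 59.56/√(32.2×5.692) = 4.399.
Sequent-depth ratio: y₂/y₁ = ½[√(1 + 8Fr₁²) − 1] = ½[√155.82 − 1] = 5.741.
y₂ = 5.741 × 5.692 = 32.68 ft.
Head loss: ΔE = (y₂ − y₁)³/(4y₁y₂) = (32.68 − 5.692)³/(4×5.692×32.68) = 19658/744.1 = 26.42 ft.
Q = q·b = 339.0 × 195 = 66105 cfs. P = γ·Q·ΔE/550 = 62.4 × 66105 × 26.42 / 550 = 198143 hp.

P = 198143 hp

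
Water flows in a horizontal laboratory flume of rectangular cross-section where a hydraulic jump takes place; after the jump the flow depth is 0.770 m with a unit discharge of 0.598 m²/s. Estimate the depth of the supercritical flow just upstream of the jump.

V₂ = q/y₂ = 0.598/0.770 = 0.777 m/s; Fr₂ = V₂/√(g·y₂) = 0.283.
From the momentum equation (using Fr₂), y₁/y₂ = ½[√(1 + 8Fr₂²) − 1] = ½[√1.639 − 1] = 0.140.
y₁ = 0.140 × 0.770 = 0.108 m.

y₁ = 0.108 m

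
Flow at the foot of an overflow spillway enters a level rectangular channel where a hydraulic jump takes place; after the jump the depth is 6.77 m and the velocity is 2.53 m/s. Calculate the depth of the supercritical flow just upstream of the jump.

Fr₂ = V₂/√(g·y₂) = 2.53/√(9.81×6.77) = 0.310.
The Bélanger relation is symmetric: y₁/y₂ = ½[√(1 + 8Fr₂²) − 1] = ½[√1.771 − 1] = 0.165.
y₁ = 0.165 × 6.77 = 1.12 m.

y₁ = 1.12 m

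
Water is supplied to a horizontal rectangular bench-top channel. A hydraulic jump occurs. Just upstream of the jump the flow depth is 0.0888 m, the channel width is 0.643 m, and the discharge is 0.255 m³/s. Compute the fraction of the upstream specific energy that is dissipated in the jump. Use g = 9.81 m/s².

q = Q/b = 0.255/0.643 = 0.397 m²/s; V₁ = q/y₁ = 4.47 m/s. Fr₁ = V₁/√(g·y₁) = 4.78.
Conjugate-depth relation: y₂/y₁ = ½[√(1 + 8Fr₁²) − 1] = ½[√184.2 − 1] = 6.29.
y₂ = 6.29 × 0.0888 = 0.558 m.
E₁ = y₁ + V₁²/2g = 1.11 m. ΔE = (y₂ − y₁)³/(4y₁y₂) = 0.521 m. ΔE/E₁ = 0.521/1.11 = 0.472.

ΔE/E₁ = 0.472 (47.2%)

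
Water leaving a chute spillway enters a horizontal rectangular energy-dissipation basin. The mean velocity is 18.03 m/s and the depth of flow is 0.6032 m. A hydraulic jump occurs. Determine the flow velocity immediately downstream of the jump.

V₂ = 1.804 m/s

Fr₁ = V₁/√(g·y₁) = 18.03/√(9.81×0.6032) = 7.412.
By Bélanger, y₂/y₁ = ½[√(1 + 8Fr₁²) − 1] = ½[√440.49 − 1] = 9.994.
y₂ = 9.994 × 0.6032 = 6.028 m.
q = V₁·y₁ = 18.03 × 0.6032 = 10.88 m²/s.
V₂ = q/y₂ = 10.88/6.028 = 1.804 m/s.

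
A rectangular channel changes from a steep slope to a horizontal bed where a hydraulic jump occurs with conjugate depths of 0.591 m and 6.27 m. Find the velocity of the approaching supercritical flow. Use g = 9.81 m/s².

For a rectangular channel the momentum equation gives q² = ½·g·y₁·y₂·(y₁ + y₂) = ½×9.81×0.591×6.27×6.86 = 125.
q = √125 = 11.2 m²/s.
V₁ = q/y₁ = 11.2/0.591 = 18.9 m/s.

V₁ = 18.9 m/s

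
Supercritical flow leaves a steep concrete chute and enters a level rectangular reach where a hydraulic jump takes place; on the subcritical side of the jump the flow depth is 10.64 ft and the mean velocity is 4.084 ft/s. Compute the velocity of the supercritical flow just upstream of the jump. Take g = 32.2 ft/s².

Fr₂ = V₂/√(g·y₂) = 4.084/√(32.2×10.64) = 0.2206.
The Bélanger relation is symmetric: y₁/y₂ = ½[√(1 + 8Fr₂²) − 1] = ½[√1.3895 − 1] = 0.08938.
y₁ = 0.08938 × 10.64 = 0.9510 ft.
V₁ = q/y₁ = 43.45/0.9510 = 45.69 ft/s.

V₁ = 45.69 ft/s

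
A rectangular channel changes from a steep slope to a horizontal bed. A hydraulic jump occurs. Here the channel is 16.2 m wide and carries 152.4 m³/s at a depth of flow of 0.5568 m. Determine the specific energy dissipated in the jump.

ΔE = 9.532 m

q = Q/b = 152.4/16.2 = 9.407 m²/s; V₁ = q/y₁ = 16.90 m/s. Fr₁ = V₁/√(g·y₁) = 7.229.
From the momentum equation for a rectangular channel, y₂/y₁ = ½[√(1 + 8Fr₁²) − 1] = ½[√419.08 − 1] = 9.736.
y₂ = 9.736 × 0.5568 = 5.421 m.
Head loss: ΔE = (y₂ − y₁)³/(4y₁y₂) = (5.421 − 0.5568)³/(4×0.5568×5.421) = 115.1/12.07 = 9.532 m.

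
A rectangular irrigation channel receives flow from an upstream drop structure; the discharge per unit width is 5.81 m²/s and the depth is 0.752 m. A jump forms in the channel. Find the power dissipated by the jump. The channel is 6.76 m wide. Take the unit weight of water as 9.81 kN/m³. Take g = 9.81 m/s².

V₁ = q/y₁ = 5.81/0.752 = 7.73 m/s. Fr₁ = V₁/√(g·y₁) = 7.73/√(9.81×0.752) = 2.84.
Sequent-depth ratio: y₂/y₁ = ½[√(1 + 8Fr₁²) − 1] = ½[√65.73 − 1] = 3.55.
y₂ = 3.55 × 0.752 = 2.67 m.
Head loss: ΔE = (y₂ − y₁)³/(4y₁y₂) = (2.67 − 0.752)³/(4×0.752×2.67) = 7.08/8.04 = 0.881 m.
Q = q·b = 5.81 × 6.76 = 39.3 m³/s. P = γ·Q·ΔE = 9.81 × 39.3 × 0.881 = 339 kW.

P = 339 kW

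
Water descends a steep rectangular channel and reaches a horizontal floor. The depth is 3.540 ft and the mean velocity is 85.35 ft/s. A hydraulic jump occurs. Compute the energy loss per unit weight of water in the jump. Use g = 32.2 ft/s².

Fr₁ = V₁/√(g·y₁) = 85.35/√(32.2×3.540) = 7.994.
Conjugate-depth relation: y₂/y₁ = ½[√(1 + 8Fr₁²) − 1] = ½[√512.26 − 1] = 10.82.
y₂ = 10.82 × 3.540 = 38.29 ft.
q = V₁·y₁ = 85.35 × 3.540 = 302.1 ft²/s. V₂ = q/y₂ = 302.1/38.29 = 7.891 ft/s. E₁ = y₁ + V₁²/2g = 116.7 ft; E₂ = y₂ + V₂²/2g = 39.26 ft. ΔE = E₁ − E₂ = 77.40 ft.

ΔE = 77.40 ft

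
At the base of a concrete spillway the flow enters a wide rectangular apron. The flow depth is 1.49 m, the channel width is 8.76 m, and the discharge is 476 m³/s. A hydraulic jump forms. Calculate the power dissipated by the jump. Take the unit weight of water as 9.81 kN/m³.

P = 231168 kW

q = Q/b = 476/8.76 = 54.3 m²/s; V₁ = q/y₁ = 36.5 m/s. Fr₁ = V₁/√(g·y₁) = 9.54.
From the momentum equation for a rectangular channel, y₂/y₁ = ½[√(1 + 8Fr₁²) − 1] = ½[√728.9 − 1] = 13.0.
y₂ = 13.0 × 1.49 = 19.4 m.
Head loss: ΔE = (y₂ − y₁)³/(4y₁y₂) = (19.4 − 1.49)³/(4×1.49×19.4) = 5715/115 = 49.5 m.
P = γ·Q·ΔE = 9.81 × 476 × 49.5 = 231168 kW.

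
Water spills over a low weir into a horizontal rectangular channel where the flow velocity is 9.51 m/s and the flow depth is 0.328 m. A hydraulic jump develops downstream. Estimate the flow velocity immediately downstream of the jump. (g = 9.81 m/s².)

V₂ = 1.36 m/s

Fr₁ = V₁/√(g·y₁) = 9.51/√(9.81×0.328) = 5.30.
Bélanger equation: y₂/y₁ = ½[√(1 + 8Fr₁²) − 1] = ½[√225.9 − 1] = 7.01.
y₂ = 7.01 × 0.328 = 2.30 m.
q = V₁·y₁ = 9.51 × 0.328 = 3.12 m²/s.
V₂ = q/y₂ = 3.12/2.30 = 1.36 m/s.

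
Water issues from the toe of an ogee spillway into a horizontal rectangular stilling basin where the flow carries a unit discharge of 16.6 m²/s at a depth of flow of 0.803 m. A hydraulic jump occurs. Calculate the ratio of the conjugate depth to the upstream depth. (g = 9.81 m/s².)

y₂/y₁ = 9.93

V₁ = q/y₁ = 16.6/0.803 = 20.7 m/s. Fr₁ = V₁/√(g·y₁) = 20.7/√(9.81×0.803) = 7.37.
By Bélanger, y₂/y₁ = ½[√(1 + 8Fr₁²) − 1] = ½[√435.0 − 1] = 9.93.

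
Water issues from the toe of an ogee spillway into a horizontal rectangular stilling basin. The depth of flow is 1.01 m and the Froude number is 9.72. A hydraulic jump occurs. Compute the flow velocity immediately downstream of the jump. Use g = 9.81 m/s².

V₂ = 2.31 m/s

Fr₁ = 9.72 (given).
From the momentum equation for a rectangular channel, y₂/y₁ = ½[√(1 + 8Fr₁²) − 1] = ½[√756.8 − 1] = 13.3.
y₂ = 13.3 × 1.01 = 13.4 m.
V₁ = Fr₁·√(g·y₁) = 9.72×√(9.81×1.01) = 30.6 m/s; q = V₁·y₁ = 30.9 m²/s.
V₂ = q/y₂ = 30.9/13.4 = 2.31 m/s.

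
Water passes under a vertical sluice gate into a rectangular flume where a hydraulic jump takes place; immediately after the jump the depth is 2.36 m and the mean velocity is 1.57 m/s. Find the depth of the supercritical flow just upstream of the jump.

y₁ = 0.426 m

Fr₂ = V₂/√(g·y₂) = 1.57/√(9.81×2.36) = 0.326.
The Bélanger relation is symmetric: y₁/y₂ = ½[√(1 + 8Fr₂²) − 1] = ½[√1.852 − 1] = 0.180.
y₁ = 0.180 × 2.36 = 0.426 m.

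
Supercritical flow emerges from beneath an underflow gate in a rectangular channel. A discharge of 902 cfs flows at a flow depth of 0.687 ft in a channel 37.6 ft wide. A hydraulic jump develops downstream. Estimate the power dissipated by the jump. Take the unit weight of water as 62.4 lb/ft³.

q = Q/b = 902/37.6 = 24.0 ft²/s; V₁ = q/y₁ = 34.9 ft/s. Fr₁ = V₁/√(g·y₁) = 7.42.
Bélanger equation: y₂/y₁ = ½[√(1 + 8Fr₁²) − 1] = ½[√442.0 − 1] = 10.0.
y₂ = 10.0 × 0.687 = 6.88 ft.
Head loss: ΔE = (y₂ − y₁)³/(4y₁y₂) = (6.88 − 0.687)³/(4×0.687×6.88) = 237/18.9 = 12.6 ft.
P = γ·Q·ΔE/550 = 62.4 × 902 × 12.6 / 550 = 1285 hp.

P = 1285 hp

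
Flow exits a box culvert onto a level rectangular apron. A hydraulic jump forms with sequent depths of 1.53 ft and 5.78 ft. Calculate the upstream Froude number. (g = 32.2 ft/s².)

For a rectangular channel the momentum equation gives q² = ½·g·y₁·y₂·(y₁ + y₂) = ½×32.2×1.53×5.78×7.31 = 1041.
q = √1041 = 32.3 ft²/s.
V₁ = q/y₁ = 21.1 ft/s; Fr₁ = V₁/√(g·y₁) = 3.00.

Fr₁ = 3.00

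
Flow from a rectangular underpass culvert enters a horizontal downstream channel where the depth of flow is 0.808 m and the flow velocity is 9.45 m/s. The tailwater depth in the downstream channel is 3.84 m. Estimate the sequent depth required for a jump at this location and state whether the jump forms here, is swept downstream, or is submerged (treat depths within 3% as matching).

y₂ = 3.45 m; the jump is submerged

Fr₁ = V₁/√(g·y₁) = 9.45/√(9.81×0.808) = 3.36.
Bélanger equation: y₂/y₁ = ½[√(1 + 8Fr₁²) − 1] = ½[√91.13 − 1] = 4.27.
y₂ = 4.27 × 0.808 = 3.45 m.
Tailwater y_tw = 3.84 m: y_tw > y₂, so the jump is submerged.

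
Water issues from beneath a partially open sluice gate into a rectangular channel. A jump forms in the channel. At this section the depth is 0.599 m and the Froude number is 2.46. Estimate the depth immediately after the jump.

Fr₁ = 2.46 (given).
From the momentum equation for a rectangular channel, y₂/y₁ = ½[√(1 + 8Fr₁²) − 1] = ½[√49.41 − 1] = 3.01.
y₂ = 3.01 × 0.599 = 1.81 m.

y₂ = 1.81 m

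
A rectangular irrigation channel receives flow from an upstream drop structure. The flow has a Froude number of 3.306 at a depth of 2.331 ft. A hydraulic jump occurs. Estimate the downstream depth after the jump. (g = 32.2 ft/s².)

y₂ = 9.795 ft

Fr₁ = 3.306 (given).
Sequent-depth ratio: y₂/y₁ = ½[√(1 + 8Fr₁²) − 1] = ½[√88.437 − 1] = 4.202.
y₂ = 4.202 × 2.331 = 9.795 ft.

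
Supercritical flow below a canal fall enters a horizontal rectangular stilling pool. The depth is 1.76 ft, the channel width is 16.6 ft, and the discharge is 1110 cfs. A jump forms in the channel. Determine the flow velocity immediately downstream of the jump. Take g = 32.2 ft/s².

V₂ = 5.71 ft/s

q = Q/b = 1110/16.6 = 66.9 ft²/s; V₁ = q/y₁ = 38.0 ft/s. Fr₁ = V₁/√(g·y₁) = 5.05.
Sequent-depth ratio: y₂/y₁ = ½[√(1 + 8Fr₁²) − 1] = ½[√204.8 − 1] = 6.65.
y₂ = 6.65 × 1.76 = 11.7 ft.
V₂ = q/y₂ = 66.9/11.7 = 5.71 ft/s.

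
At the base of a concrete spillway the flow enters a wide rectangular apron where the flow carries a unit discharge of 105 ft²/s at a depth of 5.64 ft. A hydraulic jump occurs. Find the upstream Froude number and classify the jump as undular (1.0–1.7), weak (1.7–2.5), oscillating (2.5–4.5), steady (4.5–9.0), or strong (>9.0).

Fr₁ = 1.38; undular jump

V₁ = q/y₁ = 105/5.64 = 18.6 ft/s. Fr₁ = V₁/√(g·y₁) = 18.6/√(32.2×5.64) = 1.38.
Fr₁ = 1.38 lies in the undular range.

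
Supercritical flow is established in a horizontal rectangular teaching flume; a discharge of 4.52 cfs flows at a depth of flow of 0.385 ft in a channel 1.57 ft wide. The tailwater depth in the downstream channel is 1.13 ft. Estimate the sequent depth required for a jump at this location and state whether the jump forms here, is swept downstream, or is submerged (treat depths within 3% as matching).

y₂ = 0.980 ft; the jump is submerged

q = Q/b = 4.52/1.57 = 2.88 ft²/s; V₁ = q/y₁ = 7.48 ft/s. Fr₁ = V₁/√(g·y₁) = 2.12.
Sequent-depth ratio: y₂/y₁ = ½[√(1 + 8Fr₁²) − 1] = ½[√37.09 − 1] = 2.54.
y₂ = 2.54 × 0.385 = 0.980 ft.
Tailwater y_tw = 1.13 ft: y_tw > y₂, so the jump is submerged.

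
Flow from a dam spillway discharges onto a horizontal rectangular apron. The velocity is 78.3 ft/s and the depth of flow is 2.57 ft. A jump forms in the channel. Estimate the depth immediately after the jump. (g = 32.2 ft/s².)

y₂ = 30.0 ft

Fr₁ = V₁/√(g·y₁) = 78.3/√(32.2×2.57) = 8.61.
Conjugate-depth relation: y₂/y₁ = ½[√(1 + 8Fr₁²) − 1] = ½[√593.7 − 1] = 11.7.
y₂ = 11.7 × 2.57 = 30.0 ft.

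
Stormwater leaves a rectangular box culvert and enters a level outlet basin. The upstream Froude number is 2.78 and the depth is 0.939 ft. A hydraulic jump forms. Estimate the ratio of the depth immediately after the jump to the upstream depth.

Fr₁ = 2.78 (given).
Sequent-depth ratio: y₂/y₁ = ½[√(1 + 8Fr₁²) − 1] = ½[√62.83 − 1] = 3.46.

y₂/y₁ = 3.46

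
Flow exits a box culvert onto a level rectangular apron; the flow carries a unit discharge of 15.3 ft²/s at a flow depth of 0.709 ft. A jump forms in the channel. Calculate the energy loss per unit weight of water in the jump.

V₁ = q/y₁ = 15.3/0.709 = 21.6 ft/s. Fr₁ = V₁/√(g·y₁) = 21.6/√(32.2×0.709) = 4.52.
By Bélanger, y₂/y₁ = ½[√(1 + 8Fr₁²) − 1] = ½[√164.2 − 1] = 5.91.
y₂ = 5.91 × 0.709 = 4.19 ft.
V₂ = q/y₂ = 15.3/4.19 = 3.65 ft/s. E₁ = y₁ + V₁²/2g = 7.94 ft; E₂ = y₂ + V₂²/2g = 4.40 ft. ΔE = E₁ − E₂ = 3.54 ft.

ΔE = 3.54 ft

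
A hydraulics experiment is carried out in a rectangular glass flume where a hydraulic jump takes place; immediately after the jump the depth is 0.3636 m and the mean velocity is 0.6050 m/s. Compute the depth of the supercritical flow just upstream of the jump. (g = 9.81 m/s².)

Fr₂ = V₂/√(g·y₂) = 0.6050/√(9.81×0.3636) = 0.3203.
From the momentum equation (using Fr₂), y₁/y₂ = ½[√(1 + 8Fr₂²) − 1] = ½[√1.8209 − 1] = 0.1747.
y₁ = 0.1747 × 0.3636 = 0.06352 m.

y₁ = 0.06352 m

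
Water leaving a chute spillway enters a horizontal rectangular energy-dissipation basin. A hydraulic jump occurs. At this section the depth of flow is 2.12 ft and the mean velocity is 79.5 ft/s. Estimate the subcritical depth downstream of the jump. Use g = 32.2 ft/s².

Fr₁ = V₁/√(g·y₁) = 79.5/√(32.2×2.12) = 9.62.
From the momentum equation for a rectangular channel, y₂/y₁ = ½[√(1 + 8Fr₁²) − 1] = ½[√741.7 − 1] = 13.1.
y₂ = 13.1 × 2.12 = 27.8 ft.

y₂ = 27.8 ft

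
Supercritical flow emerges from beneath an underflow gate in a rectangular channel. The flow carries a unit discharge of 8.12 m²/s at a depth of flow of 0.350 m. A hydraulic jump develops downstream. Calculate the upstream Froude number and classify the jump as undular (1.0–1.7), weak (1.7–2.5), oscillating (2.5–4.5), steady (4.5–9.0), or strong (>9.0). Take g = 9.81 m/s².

V₁ = q/y₁ = 8.12/0.350 = 23.2 m/s. Fr₁ = V₁/√(g·y₁) = 23.2/√(9.81×0.350) = 12.5.
Fr₁ = 12.5 lies in the strong range.

Fr₁ = 12.5; strong jump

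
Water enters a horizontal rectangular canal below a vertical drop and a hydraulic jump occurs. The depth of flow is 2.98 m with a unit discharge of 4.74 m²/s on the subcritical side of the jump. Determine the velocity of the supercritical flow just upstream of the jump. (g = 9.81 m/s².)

V₂ = q/y₂ = 4.74/2.98 = 1.59 m/s; Fr₂ = V₂/√(g·y₂) = 0.294.
Since the conjugate-depth ratio holds either way, y₁/y₂ = ½[√(1 + 8Fr₂²) − 1] = ½[√1.692 − 1] = 0.150.
y₁ = 0.150 × 2.98 = 0.448 m.
V₁ = q/y₁ = 4.74/0.448 = 10.6 m/s.

V₁ = 10.6 m/s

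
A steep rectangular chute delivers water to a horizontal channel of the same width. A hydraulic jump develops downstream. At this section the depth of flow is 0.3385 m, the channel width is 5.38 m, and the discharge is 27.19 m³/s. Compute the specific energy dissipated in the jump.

ΔE = 7.851 m

q = Q/b = 27.19/5.38 = 5.054 m²/s; V₁ = q/y₁ = 14.93 m/s. Fr₁ = V₁/√(g·y₁) = 8.193.
By Bélanger, y₂/y₁ = ½[√(1 + 8Fr₁²) − 1] = ½[√538.03 − 1] = 11.10.
y₂ = 11.10 × 0.3385 = 3.757 m.
V₂ = q/y₂ = 5.054/3.757 = 1.345 m/s. E₁ = y₁ + V₁²/2g = 11.70 m; E₂ = y₂ + V₂²/2g = 3.849 m. ΔE = E₁ − E₂ = 7.851 m.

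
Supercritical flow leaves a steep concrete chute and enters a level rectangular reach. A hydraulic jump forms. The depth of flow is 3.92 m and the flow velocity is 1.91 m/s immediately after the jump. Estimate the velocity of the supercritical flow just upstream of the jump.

Fr₂ = V₂/√(g·y₂) = 1.91/√(9.81×3.92) = 0.308.
Since the conjugate-depth ratio holds either way, y₁/y₂ = ½[√(1 + 8Fr₂²) − 1] = ½[√1.759 − 1] = 0.163.
y₁ = 0.163 × 3.92 = 0.639 m.
V₁ = q/y₁ = 7.49/0.639 = 11.7 m/s.

V₁ = 11.7 m/s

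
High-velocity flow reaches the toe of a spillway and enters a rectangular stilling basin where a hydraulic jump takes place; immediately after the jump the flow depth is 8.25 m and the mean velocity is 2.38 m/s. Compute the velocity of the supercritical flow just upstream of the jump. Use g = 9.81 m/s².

Fr₂ = V₂/√(g·y₂) = 2.38/√(9.81×8.25) = 0.265.
The Bélanger relation is symmetric: y₁/y₂ = ½[√(1 + 8Fr₂²) − 1] = ½[√1.560 − 1] = 0.124.
y₁ = 0.124 × 8.25 = 1.03 m.
V₁ = q/y₁ = 19.6/1.03 = 19.1 m/s.

V₁ = 19.1 m/s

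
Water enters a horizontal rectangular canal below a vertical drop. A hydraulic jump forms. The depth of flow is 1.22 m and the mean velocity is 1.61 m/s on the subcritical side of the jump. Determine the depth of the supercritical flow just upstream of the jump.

y₁ = 0.398 m

Fr₂ = V₂/√(g·y₂) = 1.61/√(9.81×1.22) = 0.465.
The Bélanger relation is symmetric: y₁/y₂ = ½[√(1 + 8Fr₂²) − 1] = ½[√2.733 − 1] = 0.327.
y₁ = 0.327 × 1.22 = 0.398 m.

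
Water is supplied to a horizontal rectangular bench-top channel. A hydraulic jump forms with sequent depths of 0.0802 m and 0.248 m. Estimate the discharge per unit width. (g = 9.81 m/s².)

q = 0.179 m²/s

For a rectangular channel the momentum equation gives q² = ½·g·y₁·y₂·(y₁ + y₂) = ½×9.81×0.0802×0.248×0.328 = 0.0320.
q = √0.0320 = 0.179 m²/s.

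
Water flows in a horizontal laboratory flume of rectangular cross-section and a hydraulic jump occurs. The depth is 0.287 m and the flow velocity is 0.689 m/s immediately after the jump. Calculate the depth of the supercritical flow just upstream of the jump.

y₁ = 0.0764 m

Fr₂ = V₂/√(g·y₂) = 0.689/√(9.81×0.287) = 0.411.
Since the conjugate-depth ratio holds either way, y₁/y₂ = ½[√(1 + 8Fr₂²) − 1] = ½[√2.349 − 1] = 0.266.
y₁ = 0.266 × 0.287 = 0.0764 m.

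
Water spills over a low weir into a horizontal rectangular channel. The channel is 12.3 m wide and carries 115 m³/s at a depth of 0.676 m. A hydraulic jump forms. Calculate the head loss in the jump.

ΔE = 5.43 m

q = Q/b = 115/12.3 = 9.35 m²/s; V₁ = q/y₁ = 13.8 m/s. Fr₁ = V₁/√(g·y₁) = 5.37.
By Bélanger, y₂/y₁ = ½[√(1 + 8Fr₁²) − 1] = ½[√231.8 − 1] = 7.11.
y₂ = 7.11 × 0.676 = 4.81 m.
Head loss: ΔE = (y₂ − y₁)³/(4y₁y₂) = (4.81 − 0.676)³/(4×0.676×4.81) = 70.5/13.0 = 5.43 m.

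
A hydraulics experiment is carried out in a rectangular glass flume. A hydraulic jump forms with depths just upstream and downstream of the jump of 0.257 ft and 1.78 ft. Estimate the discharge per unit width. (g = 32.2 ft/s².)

For a rectangular channel the momentum equation gives q² = ½·g·y₁·y₂·(y₁ + y₂) = ½×32.2×0.257×1.78×2.04 = 15.0.
q = √15.0 = 3.87 ft²/s.

q = 3.87 ft²/s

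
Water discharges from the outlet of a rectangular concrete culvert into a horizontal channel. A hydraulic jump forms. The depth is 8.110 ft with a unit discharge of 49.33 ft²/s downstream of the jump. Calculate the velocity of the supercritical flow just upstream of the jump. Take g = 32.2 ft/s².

V₂ = q/y₂ = 49.33/8.110 = 6.083 ft/s; Fr₂ = V₂/√(g·y₂) = 0.3764.
The Bélanger relation is symmetric: y₁/y₂ = ½[√(1 + 8Fr₂²) − 1] = ½[√2.1334 − 1] = 0.2303.
y₁ = 0.2303 × 8.110 = 1.868 ft.
V₁ = q/y₁ = 49.33/1.868 = 26.41 ft/s.

V₁ = 26.41 ft/s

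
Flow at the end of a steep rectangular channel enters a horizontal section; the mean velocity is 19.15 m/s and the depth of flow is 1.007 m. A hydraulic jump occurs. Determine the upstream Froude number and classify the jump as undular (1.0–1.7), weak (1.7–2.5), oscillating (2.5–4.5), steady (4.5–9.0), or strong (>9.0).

Fr₁ = 6.093; steady jump

Fr₁ = V₁/√(g·y₁) = 19.15/√(9.81×1.007) = 6.093.
Fr₁ = 6.093 lies in the steady range.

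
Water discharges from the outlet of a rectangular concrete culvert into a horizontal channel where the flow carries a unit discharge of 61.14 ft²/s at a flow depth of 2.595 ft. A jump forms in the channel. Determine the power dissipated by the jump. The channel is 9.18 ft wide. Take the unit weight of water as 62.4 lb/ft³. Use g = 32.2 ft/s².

V₁ = q/y₁ = 61.14/2.595 = 23.56 ft/s. Fr₁ = V₁/√(g·y₁) = 23.56/√(32.2×2.595) = 2.577.
From the momentum equation for a rectangular channel, y₂/y₁ = ½[√(1 + 8Fr₁²) − 1] = ½[√54.146 − 1] = 3.179.
y₂ = 3.179 × 2.595 = 8.250 ft.
Head loss: ΔE = (y₂ − y₁)³/(4y₁y₂) = (8.250 − 2.595)³/(4×2.595×8.250) = 180.8/85.64 = 2.112 ft.
Q = q·b = 61.14 × 9.18 = 561.3 cfs. P = γ·Q·ΔE/550 = 62.4 × 561.3 × 2.112 / 550 = 134.5 hp.

P = 134.5 hp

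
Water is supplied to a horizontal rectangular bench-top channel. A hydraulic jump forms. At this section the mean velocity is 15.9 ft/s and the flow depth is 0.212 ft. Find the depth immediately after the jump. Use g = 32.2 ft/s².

Fr₁ = V₁/√(g·y₁) = 15.9/√(32.2×0.212) = 6.09.
Conjugate-depth relation: y₂/y₁ = ½[√(1 + 8Fr₁²) − 1] = ½[√297.3 − 1] = 8.12.
y₂ = 8.12 × 0.212 = 1.72 ft.

y₂ = 1.72 ft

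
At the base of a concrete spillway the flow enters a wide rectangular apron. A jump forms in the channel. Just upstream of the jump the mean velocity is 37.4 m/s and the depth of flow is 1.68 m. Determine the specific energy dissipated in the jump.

Fr₁ = V₁/√(g·y₁) = 37.4/√(9.81×1.68) = 9.21.
Bélanger equation: y₂/y₁ = ½[√(1 + 8Fr₁²) − 1] = ½[√680.0 − 1] = 12.5.
y₂ = 12.5 × 1.68 = 21.1 m.
Head loss: ΔE = (y₂ − y₁)³/(4y₁y₂) = (21.1 − 1.68)³/(4×1.68×21.1) = 7283/142 = 51.5 m.

ΔE = 51.5 m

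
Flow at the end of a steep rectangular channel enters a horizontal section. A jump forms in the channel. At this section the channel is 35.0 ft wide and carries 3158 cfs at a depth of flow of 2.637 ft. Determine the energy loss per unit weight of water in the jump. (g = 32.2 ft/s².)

ΔE = 7.427 ft

q = Q/b = 3158/35.0 = 90.23 ft²/s; V₁ = q/y₁ = 34.22 ft/s. Fr₁ = V₁/√(g·y₁) = 3.713.
Sequent-depth ratio: y₂/y₁ = ½[√(1 + 8Fr₁²) − 1] = ½[√111.30 − 1] = 4.775.
y₂ = 4.775 × 2.637 = 12.59 ft.
Head loss: ΔE = (y₂ − y₁)³/(4y₁y₂) = (12.59 − 2.637)³/(4×2.637×12.59) = 986.5/132.8 = 7.427 ft.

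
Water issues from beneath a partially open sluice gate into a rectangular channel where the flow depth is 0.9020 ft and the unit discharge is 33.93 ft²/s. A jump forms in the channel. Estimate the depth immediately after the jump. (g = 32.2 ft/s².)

y₂ = 8.464 ft

V₁ = q/y₁ = 33.93/0.9020 = 37.62 ft/s. Fr₁ = V₁/√(g·y₁) = 37.62/√(32.2×0.9020) = 6.980.
Sequent-depth ratio: y₂/y₁ = ½[√(1 + 8Fr₁²) − 1] = ½[√390.75 − 1] = 9.384.
y₂ = 9.384 × 0.9020 = 8.464 ft.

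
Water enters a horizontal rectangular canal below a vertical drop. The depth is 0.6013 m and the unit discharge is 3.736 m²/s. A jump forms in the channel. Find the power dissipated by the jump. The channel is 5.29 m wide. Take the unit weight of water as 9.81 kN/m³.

V₁ = q/y₁ = 3.736/0.6013 = 6.213 m/s. Fr₁ = V₁/√(g·y₁) = 6.213/√(9.81×0.6013) = 2.558.
Sequent-depth ratio: y₂/y₁ = ½[√(1 + 8Fr₁²) − 1] = ½[√53.355 − 1] = 3.152.
y₂ = 3.152 × 0.6013 = 1.895 m.
Head loss: ΔE = (y₂ − y₁)³/(4y₁y₂) = (1.895 − 0.6013)³/(4×0.6013×1.895) = 2.167/4.559 = 0.4754 m.
Q = q·b = 3.736 × 5.29 = 19.76 m³/s. P = γ·Q·ΔE = 9.81 × 19.76 × 0.4754 = 92.18 kW.

P = 92.18 kW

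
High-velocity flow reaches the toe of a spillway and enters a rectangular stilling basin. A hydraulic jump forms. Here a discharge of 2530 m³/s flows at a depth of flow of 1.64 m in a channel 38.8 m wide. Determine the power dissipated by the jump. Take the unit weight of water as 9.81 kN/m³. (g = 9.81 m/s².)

P = 1478929 kW

q = Q/b = 2530/38.8 = 65.2 m²/s; V₁ = q/y₁ = 39.8 m/s. Fr₁ = V₁/√(g·y₁) = 9.91.
Sequent-depth ratio: y₂/y₁ = ½[√(1 + 8Fr₁²) − 1] = ½[√787.1 − 1] = 13.5.
y₂ = 13.5 × 1.64 = 22.2 m.
V₂ = q/y₂ = 65.2/22.2 = 2.94 m/s. E₁ = y₁ + V₁²/2g = 82.2 m; E₂ = y₂ + V₂²/2g = 22.6 m. ΔE = E₁ − E₂ = 59.6 m.
P = γ·Q·ΔE = 9.81 × 2530 × 59.6 = 1478929 kW.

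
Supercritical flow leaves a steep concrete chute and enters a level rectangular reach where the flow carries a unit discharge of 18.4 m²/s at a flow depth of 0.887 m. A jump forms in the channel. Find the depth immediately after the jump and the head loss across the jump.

V₁ = q/y₁ = 18.4/0.887 = 20.7 m/s. Fr₁ = V₁/√(g·y₁) = 20.7/√(9.81×0.887) = 7.03.
Sequent-depth ratio: y₂/y₁ = ½[√(1 + 8Fr₁²) − 1] = ½[√396.6 − 1] = 9.46.
y₂ = 9.46 × 0.887 = 8.39 m.
Head loss: ΔE = (y₂ − y₁)³/(4y₁y₂) = (8.39 − 0.887)³/(4×0.887×8.39) = 422/29.8 = 14.2 m.

y₂ = 8.39 m; ΔE = 14.2 m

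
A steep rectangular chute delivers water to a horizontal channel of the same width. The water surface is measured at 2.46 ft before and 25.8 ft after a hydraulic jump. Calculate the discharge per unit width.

q = 170 ft²/s

For a rectangular channel the momentum equation gives q² = ½·g·y₁·y₂·(y₁ + y₂) = ½×32.2×2.46×25.8×28.3 = 28877.
q = √28877 = 170 ft²/s.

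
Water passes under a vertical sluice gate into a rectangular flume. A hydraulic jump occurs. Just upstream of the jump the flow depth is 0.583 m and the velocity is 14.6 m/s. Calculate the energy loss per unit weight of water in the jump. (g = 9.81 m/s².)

ΔE = 6.53 m

Fr₁ = V₁/√(g·y₁) = 14.6/√(9.81×0.583) = 6.10.
Bélanger equation: y₂/y₁ = ½[√(1 + 8Fr₁²) − 1] = ½[√299.2 − 1] = 8.15.
y₂ = 8.15 × 0.583 = 4.75 m.
q = V₁·y₁ = 14.6 × 0.583 = 8.51 m²/s. V₂ = q/y₂ = 8.51/4.75 = 1.79 m/s. E₁ = y₁ + V₁²/2g = 11.4 m; E₂ = y₂ + V₂²/2g = 4.91 m. ΔE = E₁ − E₂ = 6.53 m.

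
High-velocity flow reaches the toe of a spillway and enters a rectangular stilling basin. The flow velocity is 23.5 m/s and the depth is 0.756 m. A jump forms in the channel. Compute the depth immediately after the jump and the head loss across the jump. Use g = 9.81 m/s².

Fr₁ = V₁/√(g·y₁) = 23.5/√(9.81×0.756) = 8.63.
From the momentum equation for a rectangular channel, y₂/y₁ = ½[√(1 + 8Fr₁²) − 1] = ½[√596.7 − 1] = 11.7.
y₂ = 11.7 × 0.756 = 8.86 m.
Head loss: ΔE = (y₂ − y₁)³/(4y₁y₂) = (8.86 − 0.756)³/(4×0.756×8.86) = 531/26.8 = 19.8 m.

y₂ = 8.86 m; ΔE = 19.8 m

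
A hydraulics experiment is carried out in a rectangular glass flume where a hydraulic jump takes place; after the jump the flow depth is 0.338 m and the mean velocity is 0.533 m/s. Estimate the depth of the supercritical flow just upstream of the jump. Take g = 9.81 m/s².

Fr₂ = V₂/√(g·y₂) = 0.533/√(9.81×0.338) = 0.293.
The Bélanger relation is symmetric: y₁/y₂ = ½[√(1 + 8Fr₂²) − 1] = ½[√1.685 − 1] = 0.149.
y₁ = 0.149 × 0.338 = 0.0504 m.

y₁ = 0.0504 m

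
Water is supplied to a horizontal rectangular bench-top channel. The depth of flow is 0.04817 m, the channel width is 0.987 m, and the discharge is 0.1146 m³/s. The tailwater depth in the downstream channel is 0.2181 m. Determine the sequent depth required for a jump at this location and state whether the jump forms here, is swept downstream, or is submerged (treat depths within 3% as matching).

y₂ = 0.2160 m; the jump forms here

q = Q/b = 0.1146/0.987 = 0.1161 m²/s; V₁ = q/y₁ = 2.410 m/s. Fr₁ = V₁/√(g·y₁) = 3.506.
Sequent-depth ratio: y₂/y₁ = ½[√(1 + 8Fr₁²) − 1] = ½[√99.362 − 1] = 4.484.
y₂ = 4.484 × 0.04817 = 0.2160 m.
Tailwater y_tw = 0.2181 m: y_tw ≈ y₂, so the jump forms here.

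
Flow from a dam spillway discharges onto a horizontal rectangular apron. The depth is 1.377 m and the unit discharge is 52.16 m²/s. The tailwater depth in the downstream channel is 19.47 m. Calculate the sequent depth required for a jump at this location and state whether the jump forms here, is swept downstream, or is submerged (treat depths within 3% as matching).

y₂ = 19.39 m; the jump forms here

V₁ = q/y₁ = 52.16/1.377 = 37.88 m/s. Fr₁ = V₁/√(g·y₁) = 37.88/√(9.81×1.377) = 10.31.
Sequent-depth ratio: y₂/y₁ = ½[√(1 + 8Fr₁²) − 1] = ½[√850.76 − 1] = 14.08.
y₂ = 14.08 × 1.377 = 19.39 m.
Tailwater y_tw = 19.47 m: y_tw ≈ y₂, so the jump forms here.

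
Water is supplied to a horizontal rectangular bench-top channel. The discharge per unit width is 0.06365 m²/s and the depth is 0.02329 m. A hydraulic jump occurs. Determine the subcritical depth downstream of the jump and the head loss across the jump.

V₁ = q/y₁ = 0.06365/0.02329 = 2.733 m/s. Fr₁ = V₁/√(g·y₁) = 2.733/√(9.81×0.02329) = 5.718.
Sequent-depth ratio: y₂/y₁ = ½[√(1 + 8Fr₁²) − 1] = ½[√262.52 − 1] = 7.601.
y₂ = 7.601 × 0.02329 = 0.1770 m.
Head loss: ΔE = (y₂ − y₁)³/(4y₁y₂) = (0.1770 − 0.02329)³/(4×0.02329×0.1770) = 0.003634/0.01649 = 0.2203 m.

y₂ = 0.1770 m; ΔE = 0.2203 m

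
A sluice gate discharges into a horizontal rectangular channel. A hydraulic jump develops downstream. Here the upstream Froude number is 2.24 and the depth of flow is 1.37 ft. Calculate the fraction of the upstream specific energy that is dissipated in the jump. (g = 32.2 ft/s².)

ΔE/E₁ = 0.131 (13.1%)

Fr₁ = 2.24 (given).
Conjugate-depth relation: y₂/y₁ = ½[√(1 + 8Fr₁²) − 1] = ½[√41.14 − 1] = 2.71.
y₂ = 2.71 × 1.37 = 3.71 ft.
E₁ = y₁(1 + Fr₁²/2) = 1.37×(1 + 2.24²/2) = 4.81 ft. ΔE = (y₂ − y₁)³/(4y₁y₂) = 0.629 ft. ΔE/E₁ = 0.629/4.81 = 0.131.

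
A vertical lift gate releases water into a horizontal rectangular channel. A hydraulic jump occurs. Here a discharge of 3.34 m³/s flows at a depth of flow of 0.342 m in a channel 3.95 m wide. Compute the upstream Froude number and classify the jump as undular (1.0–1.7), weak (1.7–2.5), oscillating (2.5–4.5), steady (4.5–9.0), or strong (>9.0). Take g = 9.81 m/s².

q = Q/b = 3.34/3.95 = 0.846 m²/s; V₁ = q/y₁ = 2.47 m/s. Fr₁ = V₁/√(g·y₁) = 1.35.
Fr₁ = 1.35 lies in the undular range.

Fr₁ = 1.35; undular jump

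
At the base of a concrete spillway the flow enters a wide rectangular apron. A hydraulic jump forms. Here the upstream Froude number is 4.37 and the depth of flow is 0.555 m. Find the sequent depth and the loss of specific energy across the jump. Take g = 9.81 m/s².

y₂ = 3.16 m; ΔE = 2.53 m

Fr₁ = 4.37 (given).
By Bélanger, y₂/y₁ = ½[√(1 + 8Fr₁²) − 1] = ½[√153.8 − 1] = 5.70.
y₂ = 5.70 × 0.555 = 3.16 m.
Head loss: ΔE = (y₂ − y₁)³/(4y₁y₂) = (3.16 − 0.555)³/(4×0.555×3.16) = 17.8/7.02 = 2.53 m.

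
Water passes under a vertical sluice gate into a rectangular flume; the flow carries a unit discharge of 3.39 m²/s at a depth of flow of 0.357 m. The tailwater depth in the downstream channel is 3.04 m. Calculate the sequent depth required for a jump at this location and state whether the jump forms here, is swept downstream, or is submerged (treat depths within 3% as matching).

y₂ = 2.39 m; the jump is submerged

V₁ = q/y₁ = 3.39/0.357 = 9.50 m/s. Fr₁ = V₁/√(g·y₁) = 9.50/√(9.81×0.357) = 5.07.
Conjugate-depth relation: y₂/y₁ = ½[√(1 + 8Fr₁²) − 1] = ½[√207.0 − 1] = 6.69.
y₂ = 6.69 × 0.357 = 2.39 m.
Tailwater y_tw = 3.04 m: y_tw > y₂, so the jump is submerged.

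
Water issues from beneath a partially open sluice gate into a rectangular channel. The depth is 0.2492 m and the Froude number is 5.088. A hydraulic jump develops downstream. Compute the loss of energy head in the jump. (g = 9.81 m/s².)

Fr₁ = 5.088 (given).
Bélanger equation: y₂/y₁ = ½[√(1 + 8Fr₁²) − 1] = ½[√208.10 − 1] = 6.713.
y₂ = 6.713 × 0.2492 = 1.673 m.
V₁ = Fr₁·√(g·y₁) = 5.088×√(9.81×0.2492) = 7.955 m/s; q = V₁·y₁ = 1.982 m²/s. V₂ = q/y₂ = 1.982/1.673 = 1.185 m/s. E₁ = y₁ + V₁²/2g = 3.475 m; E₂ = y₂ + V₂²/2g = 1.744 m. ΔE = E₁ − E₂ = 1.730 m.

ΔE = 1.730 m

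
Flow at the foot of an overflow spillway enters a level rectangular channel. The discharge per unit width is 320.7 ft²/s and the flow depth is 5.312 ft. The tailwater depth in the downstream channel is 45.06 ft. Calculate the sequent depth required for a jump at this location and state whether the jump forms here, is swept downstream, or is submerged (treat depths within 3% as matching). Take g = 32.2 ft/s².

y₂ = 32.12 ft; the jump is submerged

V₁ = q/y₁ = 320.7/5.312 = 60.37 ft/s. Fr₁ = V₁/√(g·y₁) = 60.37/√(32.2×5.312) = 4.616.
From the momentum equation for a rectangular channel, y₂/y₁ = ½[√(1 + 8Fr₁²) − 1] = ½[√171.47 − 1] = 6.047.
y₂ = 6.047 × 5.312 = 32.12 ft.
Tailwater y_tw = 45.06 ft: y_tw > y₂, so the jump is submerged.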